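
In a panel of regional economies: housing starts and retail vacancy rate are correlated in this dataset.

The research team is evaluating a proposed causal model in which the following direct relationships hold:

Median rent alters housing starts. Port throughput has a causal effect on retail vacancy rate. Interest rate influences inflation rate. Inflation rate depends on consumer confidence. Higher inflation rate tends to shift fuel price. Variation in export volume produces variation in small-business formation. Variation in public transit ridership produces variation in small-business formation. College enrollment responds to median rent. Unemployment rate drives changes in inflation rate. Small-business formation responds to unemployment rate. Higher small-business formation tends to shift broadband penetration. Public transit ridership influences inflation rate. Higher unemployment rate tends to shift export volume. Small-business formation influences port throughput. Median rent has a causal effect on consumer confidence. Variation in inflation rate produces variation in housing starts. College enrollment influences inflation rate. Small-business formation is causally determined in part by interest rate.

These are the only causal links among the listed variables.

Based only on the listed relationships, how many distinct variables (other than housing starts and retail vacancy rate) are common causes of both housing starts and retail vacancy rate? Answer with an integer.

3

The common causes are: interest rate (to housing starts via interest rate → inflation rate → housing starts; to retail vacancy rate via interest rate → small-business formation → port throughput → retail vacancy rate); public transit ridership (to housing starts via public transit ridership → inflation rate → housing starts; to retail vacancy rate via public transit ridership → small-business formation → port throughput → retail vacancy rate); unemployment rate (to housing starts via unemployment rate → inflation rate → housing starts; to retail vacancy rate via unemployment rate → small-business formation → port throughput → retail vacancy rate).
Every other variable lacks a causal path to at least one of housing starts and retail vacancy rate.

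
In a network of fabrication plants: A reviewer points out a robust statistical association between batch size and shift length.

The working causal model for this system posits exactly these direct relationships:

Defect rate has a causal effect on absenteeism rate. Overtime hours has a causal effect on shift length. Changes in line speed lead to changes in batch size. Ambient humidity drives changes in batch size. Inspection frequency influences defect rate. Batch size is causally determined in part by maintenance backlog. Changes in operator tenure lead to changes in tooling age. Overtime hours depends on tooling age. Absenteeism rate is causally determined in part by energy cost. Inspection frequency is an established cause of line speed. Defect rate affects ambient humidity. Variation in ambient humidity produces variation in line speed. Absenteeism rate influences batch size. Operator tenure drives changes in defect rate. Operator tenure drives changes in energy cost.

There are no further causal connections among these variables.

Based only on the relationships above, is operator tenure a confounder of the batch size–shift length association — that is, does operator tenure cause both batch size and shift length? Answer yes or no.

Operator tenure has a causal path to batch size (operator tenure → defect rate → absenteeism rate → batch size) and to shift length (operator tenure → tooling age → overtime hours → shift length), so it is a common cause of both — a confounder.

yes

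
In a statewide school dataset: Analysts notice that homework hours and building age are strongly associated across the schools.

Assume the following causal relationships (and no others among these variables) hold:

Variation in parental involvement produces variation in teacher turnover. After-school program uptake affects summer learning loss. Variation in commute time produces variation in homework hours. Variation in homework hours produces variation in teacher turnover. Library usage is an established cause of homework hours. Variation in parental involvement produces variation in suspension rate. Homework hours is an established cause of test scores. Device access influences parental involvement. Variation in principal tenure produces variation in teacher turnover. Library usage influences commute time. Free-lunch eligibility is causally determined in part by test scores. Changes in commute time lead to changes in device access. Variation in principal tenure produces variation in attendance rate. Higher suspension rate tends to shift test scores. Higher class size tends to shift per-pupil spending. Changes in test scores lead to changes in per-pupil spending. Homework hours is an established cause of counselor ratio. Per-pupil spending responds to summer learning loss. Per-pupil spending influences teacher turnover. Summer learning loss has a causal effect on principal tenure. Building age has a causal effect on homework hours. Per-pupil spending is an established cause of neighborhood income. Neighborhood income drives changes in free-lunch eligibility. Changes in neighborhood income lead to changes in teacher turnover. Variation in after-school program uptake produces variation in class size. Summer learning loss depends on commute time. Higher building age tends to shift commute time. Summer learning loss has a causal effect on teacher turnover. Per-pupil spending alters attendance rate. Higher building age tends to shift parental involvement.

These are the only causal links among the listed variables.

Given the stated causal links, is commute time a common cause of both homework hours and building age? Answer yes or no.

no

Commute time has no stated causal path to building age. A confounder must cause both variables, so commute time does not qualify.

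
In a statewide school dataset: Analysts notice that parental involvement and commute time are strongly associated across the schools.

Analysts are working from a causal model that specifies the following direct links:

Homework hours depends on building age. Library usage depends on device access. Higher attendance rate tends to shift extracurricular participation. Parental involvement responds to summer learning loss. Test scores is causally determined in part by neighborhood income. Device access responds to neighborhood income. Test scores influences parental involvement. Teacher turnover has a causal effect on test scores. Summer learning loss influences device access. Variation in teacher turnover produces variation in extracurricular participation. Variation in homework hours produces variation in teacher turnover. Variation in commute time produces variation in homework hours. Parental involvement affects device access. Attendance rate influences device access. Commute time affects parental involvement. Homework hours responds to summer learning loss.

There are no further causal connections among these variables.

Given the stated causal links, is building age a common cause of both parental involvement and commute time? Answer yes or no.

no

Building age has no stated causal path to commute time. A confounder must cause both variables, so building age does not qualify.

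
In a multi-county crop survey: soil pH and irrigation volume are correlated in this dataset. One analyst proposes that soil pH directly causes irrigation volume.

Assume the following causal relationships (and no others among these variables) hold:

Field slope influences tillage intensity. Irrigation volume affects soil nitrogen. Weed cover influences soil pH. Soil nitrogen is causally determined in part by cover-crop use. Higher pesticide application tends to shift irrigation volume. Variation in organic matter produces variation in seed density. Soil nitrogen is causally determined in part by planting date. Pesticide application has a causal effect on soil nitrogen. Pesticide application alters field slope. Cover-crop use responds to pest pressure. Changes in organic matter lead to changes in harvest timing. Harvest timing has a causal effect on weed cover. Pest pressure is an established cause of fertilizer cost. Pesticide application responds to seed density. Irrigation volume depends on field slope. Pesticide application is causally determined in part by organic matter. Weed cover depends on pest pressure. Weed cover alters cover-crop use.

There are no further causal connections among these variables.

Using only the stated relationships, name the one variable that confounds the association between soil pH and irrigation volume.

Organic matter has a causal path to soil pH (organic matter → harvest timing → weed cover → soil pH) and a separate causal path to irrigation volume (organic matter → pesticide application → irrigation volume), so it is a common cause of both.
No stated relationship gives soil pH a causal route to irrigation volume, so the correlation is explained by the shared upstream cause rather than a direct effect.

organic matter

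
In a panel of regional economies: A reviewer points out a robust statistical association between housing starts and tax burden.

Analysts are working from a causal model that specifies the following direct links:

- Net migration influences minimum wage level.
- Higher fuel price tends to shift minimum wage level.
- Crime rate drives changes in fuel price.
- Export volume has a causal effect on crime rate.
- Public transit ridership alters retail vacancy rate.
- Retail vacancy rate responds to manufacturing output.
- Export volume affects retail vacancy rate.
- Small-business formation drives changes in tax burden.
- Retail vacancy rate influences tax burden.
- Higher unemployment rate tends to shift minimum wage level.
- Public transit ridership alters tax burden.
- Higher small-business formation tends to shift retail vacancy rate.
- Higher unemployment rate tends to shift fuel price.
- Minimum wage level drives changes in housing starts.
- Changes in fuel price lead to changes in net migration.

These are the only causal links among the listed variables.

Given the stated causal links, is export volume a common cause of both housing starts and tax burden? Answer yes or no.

Export volume has a causal path to housing starts (export volume → crime rate → fuel price → minimum wage level → housing starts) and to tax burden (export volume → retail vacancy rate → tax burden), so it is a common cause of both — a confounder.

yes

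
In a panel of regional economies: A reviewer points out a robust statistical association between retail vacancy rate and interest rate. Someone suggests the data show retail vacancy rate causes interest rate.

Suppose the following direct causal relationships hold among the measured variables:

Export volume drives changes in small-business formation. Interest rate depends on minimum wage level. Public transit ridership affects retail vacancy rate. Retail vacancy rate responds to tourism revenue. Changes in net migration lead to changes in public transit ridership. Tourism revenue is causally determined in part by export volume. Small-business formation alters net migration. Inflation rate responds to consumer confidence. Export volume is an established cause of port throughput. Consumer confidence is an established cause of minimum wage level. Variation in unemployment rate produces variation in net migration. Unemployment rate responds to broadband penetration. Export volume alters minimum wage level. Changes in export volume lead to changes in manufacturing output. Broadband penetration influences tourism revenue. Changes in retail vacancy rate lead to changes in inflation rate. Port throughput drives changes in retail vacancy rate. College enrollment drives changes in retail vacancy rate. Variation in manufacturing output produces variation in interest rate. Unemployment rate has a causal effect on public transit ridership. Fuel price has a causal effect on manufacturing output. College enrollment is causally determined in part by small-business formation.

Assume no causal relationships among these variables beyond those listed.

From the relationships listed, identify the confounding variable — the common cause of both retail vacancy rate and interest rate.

export volume

Export volume has a causal path to retail vacancy rate (export volume → port throughput → retail vacancy rate) and a separate causal path to interest rate (export volume → minimum wage level → interest rate), so it is a common cause of both.
No stated relationship gives retail vacancy rate a causal route to interest rate, so the correlation is explained by the shared upstream cause rather than a direct effect.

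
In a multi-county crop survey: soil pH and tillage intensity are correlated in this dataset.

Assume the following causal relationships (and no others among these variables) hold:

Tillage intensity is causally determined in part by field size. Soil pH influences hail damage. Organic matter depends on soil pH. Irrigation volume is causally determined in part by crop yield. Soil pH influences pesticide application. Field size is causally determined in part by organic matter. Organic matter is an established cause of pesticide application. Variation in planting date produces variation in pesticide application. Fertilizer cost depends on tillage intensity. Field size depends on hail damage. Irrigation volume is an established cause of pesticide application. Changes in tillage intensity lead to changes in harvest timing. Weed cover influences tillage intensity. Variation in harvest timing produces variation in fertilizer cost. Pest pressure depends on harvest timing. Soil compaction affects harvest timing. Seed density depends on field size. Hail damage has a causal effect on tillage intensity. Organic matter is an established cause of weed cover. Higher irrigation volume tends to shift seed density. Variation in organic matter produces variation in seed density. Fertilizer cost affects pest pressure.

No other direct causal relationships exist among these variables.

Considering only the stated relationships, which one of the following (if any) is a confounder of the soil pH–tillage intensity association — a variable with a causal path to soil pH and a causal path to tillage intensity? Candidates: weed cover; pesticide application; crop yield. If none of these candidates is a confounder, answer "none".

None of the listed candidates has causal paths to both soil pH and tillage intensity in the stated relationships, so none is a common cause.

none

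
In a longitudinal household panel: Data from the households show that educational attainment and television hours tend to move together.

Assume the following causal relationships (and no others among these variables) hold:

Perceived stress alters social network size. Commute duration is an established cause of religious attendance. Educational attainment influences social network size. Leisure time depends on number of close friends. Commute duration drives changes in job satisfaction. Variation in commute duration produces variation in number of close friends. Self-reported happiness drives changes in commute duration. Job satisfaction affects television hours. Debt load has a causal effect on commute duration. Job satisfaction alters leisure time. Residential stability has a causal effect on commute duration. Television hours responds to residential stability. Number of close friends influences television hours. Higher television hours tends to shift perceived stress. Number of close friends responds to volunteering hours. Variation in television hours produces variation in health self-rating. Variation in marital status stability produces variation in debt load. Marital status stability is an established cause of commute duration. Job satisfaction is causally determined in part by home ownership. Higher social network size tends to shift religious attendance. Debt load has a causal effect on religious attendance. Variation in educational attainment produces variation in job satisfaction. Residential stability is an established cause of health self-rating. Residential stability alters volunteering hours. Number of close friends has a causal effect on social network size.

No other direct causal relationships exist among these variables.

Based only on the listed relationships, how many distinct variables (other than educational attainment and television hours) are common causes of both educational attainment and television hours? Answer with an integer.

No listed variable has a causal path to both educational attainment and television hours, so there are no common causes.

0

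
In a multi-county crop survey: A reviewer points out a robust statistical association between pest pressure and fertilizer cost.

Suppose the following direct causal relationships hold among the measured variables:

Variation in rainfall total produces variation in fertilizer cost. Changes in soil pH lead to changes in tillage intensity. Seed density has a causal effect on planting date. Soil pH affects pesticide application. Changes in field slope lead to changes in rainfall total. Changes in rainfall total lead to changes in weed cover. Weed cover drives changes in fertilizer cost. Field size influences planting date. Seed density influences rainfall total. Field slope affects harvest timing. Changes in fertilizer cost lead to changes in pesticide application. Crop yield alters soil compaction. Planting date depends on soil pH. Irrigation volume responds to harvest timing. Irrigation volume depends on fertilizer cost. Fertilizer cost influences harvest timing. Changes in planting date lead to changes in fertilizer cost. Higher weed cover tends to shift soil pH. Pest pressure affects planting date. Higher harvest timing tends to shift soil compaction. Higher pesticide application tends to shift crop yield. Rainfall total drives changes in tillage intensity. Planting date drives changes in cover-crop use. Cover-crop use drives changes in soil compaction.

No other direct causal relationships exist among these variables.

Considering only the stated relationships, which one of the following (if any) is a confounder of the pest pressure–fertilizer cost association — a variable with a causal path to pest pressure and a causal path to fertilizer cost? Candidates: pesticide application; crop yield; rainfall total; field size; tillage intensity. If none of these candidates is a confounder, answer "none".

None of the listed candidates has causal paths to both pest pressure and fertilizer cost in the stated relationships, so none is a common cause.

none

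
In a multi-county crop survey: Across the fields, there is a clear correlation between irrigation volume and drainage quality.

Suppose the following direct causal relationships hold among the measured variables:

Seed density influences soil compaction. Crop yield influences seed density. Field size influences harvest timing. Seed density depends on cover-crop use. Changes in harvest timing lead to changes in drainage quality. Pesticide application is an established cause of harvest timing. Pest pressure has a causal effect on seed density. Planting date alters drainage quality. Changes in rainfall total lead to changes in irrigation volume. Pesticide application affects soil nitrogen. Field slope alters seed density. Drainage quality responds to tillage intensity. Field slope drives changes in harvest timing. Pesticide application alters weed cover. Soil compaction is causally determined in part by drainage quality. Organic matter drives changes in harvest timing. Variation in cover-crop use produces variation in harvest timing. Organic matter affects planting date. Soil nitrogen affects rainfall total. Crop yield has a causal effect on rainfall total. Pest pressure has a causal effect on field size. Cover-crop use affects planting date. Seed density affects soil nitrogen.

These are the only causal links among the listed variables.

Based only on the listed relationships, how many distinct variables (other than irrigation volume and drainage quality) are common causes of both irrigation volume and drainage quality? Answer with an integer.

The common causes are: cover-crop use (to irrigation volume via cover-crop use → seed density → soil nitrogen → rainfall total → irrigation volume; to drainage quality via cover-crop use → harvest timing → drainage quality); field slope (to irrigation volume via field slope → seed density → soil nitrogen → rainfall total → irrigation volume; to drainage quality via field slope → harvest timing → drainage quality); pest pressure (to irrigation volume via pest pressure → seed density → soil nitrogen → rainfall total → irrigation volume; to drainage quality via pest pressure → field size → harvest timing → drainage quality); pesticide application (to irrigation volume via pesticide application → soil nitrogen → rainfall total → irrigation volume; to drainage quality via pesticide application → harvest timing → drainage quality).
Every other variable lacks a causal path to at least one of irrigation volume and drainage quality.

4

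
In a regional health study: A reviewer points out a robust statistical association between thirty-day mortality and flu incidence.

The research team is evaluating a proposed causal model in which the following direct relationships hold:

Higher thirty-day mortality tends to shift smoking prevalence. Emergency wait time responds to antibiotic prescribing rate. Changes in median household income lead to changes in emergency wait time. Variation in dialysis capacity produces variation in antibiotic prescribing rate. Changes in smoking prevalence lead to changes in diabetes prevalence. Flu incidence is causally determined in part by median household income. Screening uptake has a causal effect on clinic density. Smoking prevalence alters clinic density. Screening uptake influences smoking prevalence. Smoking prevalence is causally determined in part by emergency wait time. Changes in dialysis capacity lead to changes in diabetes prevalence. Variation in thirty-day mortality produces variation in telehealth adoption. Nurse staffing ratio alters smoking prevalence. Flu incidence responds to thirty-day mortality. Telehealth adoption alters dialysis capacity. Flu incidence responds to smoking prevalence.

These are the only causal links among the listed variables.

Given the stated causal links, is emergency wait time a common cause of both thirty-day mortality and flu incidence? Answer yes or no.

no

Emergency wait time has no stated causal path to thirty-day mortality. A confounder must cause both variables, so emergency wait time does not qualify.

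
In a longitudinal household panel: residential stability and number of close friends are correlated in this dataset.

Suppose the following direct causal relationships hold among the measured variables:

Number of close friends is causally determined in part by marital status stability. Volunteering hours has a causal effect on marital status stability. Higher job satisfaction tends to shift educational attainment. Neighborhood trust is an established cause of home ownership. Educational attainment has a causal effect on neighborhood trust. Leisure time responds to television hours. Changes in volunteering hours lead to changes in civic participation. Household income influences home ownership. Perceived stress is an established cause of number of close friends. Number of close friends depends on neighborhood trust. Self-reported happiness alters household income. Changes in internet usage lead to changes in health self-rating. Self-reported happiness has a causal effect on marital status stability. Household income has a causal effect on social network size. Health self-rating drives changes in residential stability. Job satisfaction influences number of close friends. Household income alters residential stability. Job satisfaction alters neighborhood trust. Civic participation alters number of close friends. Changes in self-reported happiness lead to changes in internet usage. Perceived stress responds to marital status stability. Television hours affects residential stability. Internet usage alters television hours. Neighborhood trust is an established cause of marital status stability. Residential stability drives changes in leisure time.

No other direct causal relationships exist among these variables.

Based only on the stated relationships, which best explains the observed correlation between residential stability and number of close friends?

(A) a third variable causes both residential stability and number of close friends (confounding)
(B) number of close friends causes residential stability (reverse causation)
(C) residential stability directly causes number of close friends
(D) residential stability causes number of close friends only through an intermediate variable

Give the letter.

Self-reported happiness causes residential stability (self-reported happiness → household income → residential stability) and number of close friends (self-reported happiness → marital status stability → number of close friends) — a common cause creating the correlation.
There is no stated path from residential stability to number of close friends or from number of close friends to residential stability, so neither direct nor reverse causation applies.

A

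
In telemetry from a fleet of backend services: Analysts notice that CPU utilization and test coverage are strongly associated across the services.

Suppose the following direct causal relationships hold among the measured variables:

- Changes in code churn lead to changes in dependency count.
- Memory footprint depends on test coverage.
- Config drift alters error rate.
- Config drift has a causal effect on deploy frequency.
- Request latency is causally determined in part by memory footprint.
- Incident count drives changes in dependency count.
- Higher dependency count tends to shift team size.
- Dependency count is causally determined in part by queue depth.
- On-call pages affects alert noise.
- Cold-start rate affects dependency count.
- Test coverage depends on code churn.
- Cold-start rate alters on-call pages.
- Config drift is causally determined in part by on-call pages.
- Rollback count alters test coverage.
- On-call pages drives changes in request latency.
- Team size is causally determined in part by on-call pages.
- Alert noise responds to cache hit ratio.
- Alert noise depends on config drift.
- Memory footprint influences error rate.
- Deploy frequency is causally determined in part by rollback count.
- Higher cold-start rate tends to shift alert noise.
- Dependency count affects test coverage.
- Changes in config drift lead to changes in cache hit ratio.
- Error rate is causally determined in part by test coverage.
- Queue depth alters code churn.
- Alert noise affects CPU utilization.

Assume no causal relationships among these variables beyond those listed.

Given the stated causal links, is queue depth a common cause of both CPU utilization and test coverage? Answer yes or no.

no

Queue depth has no stated causal path to CPU utilization. A confounder must cause both variables, so queue depth does not qualify.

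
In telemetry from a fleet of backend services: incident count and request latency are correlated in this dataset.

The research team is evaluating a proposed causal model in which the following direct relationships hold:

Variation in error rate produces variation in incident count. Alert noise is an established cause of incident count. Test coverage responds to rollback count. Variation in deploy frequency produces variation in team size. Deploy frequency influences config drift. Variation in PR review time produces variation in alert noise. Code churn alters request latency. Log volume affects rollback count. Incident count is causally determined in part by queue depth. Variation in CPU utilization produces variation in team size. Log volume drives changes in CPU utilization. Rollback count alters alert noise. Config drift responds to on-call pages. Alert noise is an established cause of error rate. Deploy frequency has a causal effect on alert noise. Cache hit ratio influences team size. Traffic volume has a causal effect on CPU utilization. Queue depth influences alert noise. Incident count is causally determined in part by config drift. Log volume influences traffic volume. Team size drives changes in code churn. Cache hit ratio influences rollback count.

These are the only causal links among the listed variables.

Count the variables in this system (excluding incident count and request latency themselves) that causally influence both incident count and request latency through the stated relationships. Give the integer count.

The common causes are: cache hit ratio (to incident count via cache hit ratio → rollback count → alert noise → incident count; to request latency via cache hit ratio → team size → code churn → request latency); deploy frequency (to incident count via deploy frequency → config drift → incident count; to request latency via deploy frequency → team size → code churn → request latency); log volume (to incident count via log volume → rollback count → alert noise → incident count; to request latency via log volume → CPU utilization → team size → code churn → request latency).
Every other variable lacks a causal path to at least one of incident count and request latency.

3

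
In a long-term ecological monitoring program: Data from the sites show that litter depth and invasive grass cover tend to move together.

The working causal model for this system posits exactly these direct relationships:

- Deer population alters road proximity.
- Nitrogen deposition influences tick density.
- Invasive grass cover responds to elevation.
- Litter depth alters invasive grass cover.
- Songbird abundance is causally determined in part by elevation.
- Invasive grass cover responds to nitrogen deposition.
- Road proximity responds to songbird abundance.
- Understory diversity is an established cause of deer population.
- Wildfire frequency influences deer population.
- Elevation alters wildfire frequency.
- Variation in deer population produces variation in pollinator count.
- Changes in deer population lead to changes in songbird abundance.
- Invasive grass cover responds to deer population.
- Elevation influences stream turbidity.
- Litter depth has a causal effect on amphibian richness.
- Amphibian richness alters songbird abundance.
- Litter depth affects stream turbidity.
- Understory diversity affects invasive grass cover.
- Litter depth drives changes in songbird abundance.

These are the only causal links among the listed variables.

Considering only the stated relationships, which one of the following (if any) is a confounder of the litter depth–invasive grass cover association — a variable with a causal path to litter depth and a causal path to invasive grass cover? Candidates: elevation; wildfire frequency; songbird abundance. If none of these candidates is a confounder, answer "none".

none

None of the listed candidates has causal paths to both litter depth and invasive grass cover in the stated relationships, so none is a common cause.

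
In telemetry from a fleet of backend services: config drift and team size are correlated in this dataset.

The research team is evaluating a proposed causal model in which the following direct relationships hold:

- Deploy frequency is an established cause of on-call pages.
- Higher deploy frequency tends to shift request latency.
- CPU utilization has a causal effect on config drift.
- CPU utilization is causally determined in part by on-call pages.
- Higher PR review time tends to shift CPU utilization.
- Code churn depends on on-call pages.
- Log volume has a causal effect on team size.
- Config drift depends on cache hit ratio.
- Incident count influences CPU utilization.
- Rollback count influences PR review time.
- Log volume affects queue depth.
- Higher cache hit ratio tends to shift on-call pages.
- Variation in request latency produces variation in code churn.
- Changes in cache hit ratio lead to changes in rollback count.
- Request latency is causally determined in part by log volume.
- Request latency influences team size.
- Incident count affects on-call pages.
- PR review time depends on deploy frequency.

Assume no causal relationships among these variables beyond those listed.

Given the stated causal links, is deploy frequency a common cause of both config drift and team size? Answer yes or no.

Deploy frequency has a causal path to config drift (deploy frequency → PR review time → CPU utilization → config drift) and to team size (deploy frequency → request latency → team size), so it is a common cause of both — a confounder.

yes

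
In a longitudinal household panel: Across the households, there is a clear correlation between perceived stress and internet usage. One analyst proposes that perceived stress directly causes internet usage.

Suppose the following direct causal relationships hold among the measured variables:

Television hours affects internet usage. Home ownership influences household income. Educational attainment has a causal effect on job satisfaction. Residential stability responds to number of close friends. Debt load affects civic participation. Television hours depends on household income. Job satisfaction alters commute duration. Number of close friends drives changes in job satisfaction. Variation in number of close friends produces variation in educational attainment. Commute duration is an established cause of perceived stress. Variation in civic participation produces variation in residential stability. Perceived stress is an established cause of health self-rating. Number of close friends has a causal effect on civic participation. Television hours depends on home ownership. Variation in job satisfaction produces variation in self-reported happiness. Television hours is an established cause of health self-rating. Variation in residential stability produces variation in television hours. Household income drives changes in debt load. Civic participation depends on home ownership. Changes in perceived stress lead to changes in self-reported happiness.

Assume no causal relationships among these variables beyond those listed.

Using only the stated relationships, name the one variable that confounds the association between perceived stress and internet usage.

number of close friends

Number of close friends has a causal path to perceived stress (number of close friends → job satisfaction → commute duration → perceived stress) and a separate causal path to internet usage (number of close friends → residential stability → television hours → internet usage), so it is a common cause of both.
No stated relationship gives perceived stress a causal route to internet usage, so the correlation is explained by the shared upstream cause rather than a direct effect.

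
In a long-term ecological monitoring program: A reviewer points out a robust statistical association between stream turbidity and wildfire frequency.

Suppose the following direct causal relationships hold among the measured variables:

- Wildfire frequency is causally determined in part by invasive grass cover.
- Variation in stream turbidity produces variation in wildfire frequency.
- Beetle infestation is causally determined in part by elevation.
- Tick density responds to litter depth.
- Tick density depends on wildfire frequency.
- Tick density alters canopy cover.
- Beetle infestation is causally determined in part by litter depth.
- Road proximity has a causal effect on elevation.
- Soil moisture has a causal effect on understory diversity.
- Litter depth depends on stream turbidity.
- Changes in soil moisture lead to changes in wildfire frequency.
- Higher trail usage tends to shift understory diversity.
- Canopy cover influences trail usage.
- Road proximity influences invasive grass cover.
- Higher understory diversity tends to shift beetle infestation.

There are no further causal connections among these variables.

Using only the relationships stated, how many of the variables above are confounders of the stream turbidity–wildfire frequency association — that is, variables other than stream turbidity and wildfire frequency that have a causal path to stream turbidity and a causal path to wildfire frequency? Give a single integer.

No listed variable has a causal path to both stream turbidity and wildfire frequency, so there are no common causes.

0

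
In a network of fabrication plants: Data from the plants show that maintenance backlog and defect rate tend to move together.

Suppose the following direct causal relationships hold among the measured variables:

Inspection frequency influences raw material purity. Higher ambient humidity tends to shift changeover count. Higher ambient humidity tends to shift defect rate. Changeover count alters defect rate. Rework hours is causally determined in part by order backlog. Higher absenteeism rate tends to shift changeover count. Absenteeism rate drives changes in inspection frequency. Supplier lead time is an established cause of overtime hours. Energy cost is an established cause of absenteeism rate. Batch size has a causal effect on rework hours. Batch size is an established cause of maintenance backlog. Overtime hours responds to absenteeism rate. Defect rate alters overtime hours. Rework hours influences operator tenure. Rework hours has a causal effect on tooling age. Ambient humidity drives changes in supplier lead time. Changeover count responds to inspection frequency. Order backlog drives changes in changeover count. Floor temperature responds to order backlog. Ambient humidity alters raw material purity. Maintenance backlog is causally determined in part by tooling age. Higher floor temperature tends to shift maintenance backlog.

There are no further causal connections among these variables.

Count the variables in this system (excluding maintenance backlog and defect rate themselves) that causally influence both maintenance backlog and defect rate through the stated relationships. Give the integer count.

The common causes are: order backlog (to maintenance backlog via order backlog → floor temperature → maintenance backlog; to defect rate via order backlog → changeover count → defect rate).
Every other variable lacks a causal path to at least one of maintenance backlog and defect rate.

1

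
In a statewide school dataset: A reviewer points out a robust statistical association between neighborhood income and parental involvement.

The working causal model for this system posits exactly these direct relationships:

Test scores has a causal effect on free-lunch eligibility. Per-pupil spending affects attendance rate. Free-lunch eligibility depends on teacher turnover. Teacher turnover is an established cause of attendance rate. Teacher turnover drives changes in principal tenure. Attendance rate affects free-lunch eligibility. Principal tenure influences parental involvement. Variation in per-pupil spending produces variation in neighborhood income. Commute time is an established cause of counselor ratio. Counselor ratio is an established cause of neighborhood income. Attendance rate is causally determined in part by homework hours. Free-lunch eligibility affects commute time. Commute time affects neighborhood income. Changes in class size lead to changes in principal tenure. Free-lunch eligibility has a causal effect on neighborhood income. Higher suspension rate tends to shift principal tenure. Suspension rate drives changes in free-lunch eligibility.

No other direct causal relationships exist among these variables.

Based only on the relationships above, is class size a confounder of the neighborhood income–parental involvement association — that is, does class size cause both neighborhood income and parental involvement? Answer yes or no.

no

Class size has no stated causal path to neighborhood income. A confounder must cause both variables, so class size does not qualify.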